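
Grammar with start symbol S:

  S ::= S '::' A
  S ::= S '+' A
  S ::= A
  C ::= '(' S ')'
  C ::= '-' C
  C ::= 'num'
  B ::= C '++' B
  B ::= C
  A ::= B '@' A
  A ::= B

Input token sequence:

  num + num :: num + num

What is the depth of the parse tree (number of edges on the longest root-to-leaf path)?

7

[S [S [S [S [A [B [C num]]]] + [A [B [C num]]]] :: [A [B [C num]]]] + [A [B [C num]]]]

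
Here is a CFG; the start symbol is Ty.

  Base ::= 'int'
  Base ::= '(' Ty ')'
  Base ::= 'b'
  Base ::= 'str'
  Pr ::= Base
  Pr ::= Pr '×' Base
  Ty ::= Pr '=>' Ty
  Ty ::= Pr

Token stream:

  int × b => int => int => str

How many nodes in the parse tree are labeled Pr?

[Ty [Pr [Pr [Base int]] × [Base b]] => [Ty [Pr [Base int]] => [Ty [Pr [Base int]] => [Ty [Pr [Base str]]]]]]

5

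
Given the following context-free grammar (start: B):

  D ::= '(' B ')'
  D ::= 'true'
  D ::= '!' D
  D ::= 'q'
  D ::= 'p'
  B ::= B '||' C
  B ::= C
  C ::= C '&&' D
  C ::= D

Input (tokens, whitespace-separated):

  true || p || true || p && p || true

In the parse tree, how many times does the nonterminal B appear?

[B [B [B [B [B [C [D true]]] || [C [D p]]] || [C [D true]]] || [C [C [D p]] && [D p]]] || [C [D true]]]

5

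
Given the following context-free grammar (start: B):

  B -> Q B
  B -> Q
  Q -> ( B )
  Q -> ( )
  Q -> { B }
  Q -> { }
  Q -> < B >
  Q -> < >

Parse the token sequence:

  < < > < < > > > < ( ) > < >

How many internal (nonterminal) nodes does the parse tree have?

14

[B [Q < [B [Q < >] [B [Q < [B [Q < >]] >]]] >] [B [Q < [B [Q ( )]] >] [B [Q < >]]]]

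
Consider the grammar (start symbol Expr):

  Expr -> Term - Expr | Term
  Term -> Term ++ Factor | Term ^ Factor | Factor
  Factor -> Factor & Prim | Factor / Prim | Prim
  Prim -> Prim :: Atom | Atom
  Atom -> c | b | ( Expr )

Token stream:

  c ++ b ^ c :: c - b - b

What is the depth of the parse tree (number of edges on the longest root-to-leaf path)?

7

[Expr [Term [Term [Term [Factor [Prim [Atom c]]]] ++ [Factor [Prim [Atom b]]]] ^ [Factor [Prim [Prim [Atom c]] :: [Atom c]]]] - [Expr [Term [Factor [Prim [Atom b]]]] - [Expr [Term [Factor [Prim [Atom b]]]]]]]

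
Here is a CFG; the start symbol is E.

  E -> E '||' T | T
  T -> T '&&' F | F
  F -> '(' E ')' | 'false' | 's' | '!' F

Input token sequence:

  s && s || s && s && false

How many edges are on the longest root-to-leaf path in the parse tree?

[E [E [T [T [F s]] && [F s]]] || [T [T [T [F s]] && [F s]] && [F false]]]

5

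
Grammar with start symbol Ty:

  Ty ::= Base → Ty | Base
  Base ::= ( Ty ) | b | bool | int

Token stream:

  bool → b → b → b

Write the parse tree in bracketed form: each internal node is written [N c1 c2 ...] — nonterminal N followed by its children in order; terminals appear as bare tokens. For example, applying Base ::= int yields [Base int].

Ty
Base → Ty
bool → Ty
bool → Base → Ty
bool → b → Ty
bool → b → Base → Ty
bool → b → b → Ty
bool → b → b → Base
bool → b → b → b

[Ty [Base bool] → [Ty [Base b] → [Ty [Base b] → [Ty [Base b]]]]]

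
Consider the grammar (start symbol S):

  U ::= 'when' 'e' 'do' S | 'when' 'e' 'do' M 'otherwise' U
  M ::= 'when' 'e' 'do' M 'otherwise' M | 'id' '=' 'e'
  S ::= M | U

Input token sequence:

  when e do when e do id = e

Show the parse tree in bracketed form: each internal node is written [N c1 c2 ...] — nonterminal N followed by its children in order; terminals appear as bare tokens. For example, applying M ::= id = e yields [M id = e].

S
U
when e do S
when e do U
when e do when e do S
when e do when e do M
when e do when e do id = e

[S [U when e do [S [U when e do [S [M id = e]]]]]]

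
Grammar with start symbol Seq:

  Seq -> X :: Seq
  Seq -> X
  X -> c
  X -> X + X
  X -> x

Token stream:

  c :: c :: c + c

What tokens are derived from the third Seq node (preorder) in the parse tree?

c + c

[Seq [X c] :: [Seq [X c] :: [Seq [X [X c] + [X c]]]]]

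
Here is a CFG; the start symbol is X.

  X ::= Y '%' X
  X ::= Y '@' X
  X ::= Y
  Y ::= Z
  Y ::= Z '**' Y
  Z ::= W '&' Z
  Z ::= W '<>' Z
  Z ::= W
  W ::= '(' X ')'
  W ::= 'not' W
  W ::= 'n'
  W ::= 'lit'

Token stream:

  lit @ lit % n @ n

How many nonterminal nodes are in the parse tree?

[X [Y [Z [W lit]]] @ [X [Y [Z [W lit]]] % [X [Y [Z [W n]]] @ [X [Y [Z [W n]]]]]]]

16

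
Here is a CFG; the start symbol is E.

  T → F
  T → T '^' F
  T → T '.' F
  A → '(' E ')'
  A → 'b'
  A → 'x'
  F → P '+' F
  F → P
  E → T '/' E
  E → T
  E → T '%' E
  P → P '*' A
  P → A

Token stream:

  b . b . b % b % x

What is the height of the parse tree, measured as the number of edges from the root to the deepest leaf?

[E [T [T [T [F [P [A b]]]] . [F [P [A b]]]] . [F [P [A b]]]] % [E [T [F [P [A b]]]] % [E [T [F [P [A x]]]]]]]

7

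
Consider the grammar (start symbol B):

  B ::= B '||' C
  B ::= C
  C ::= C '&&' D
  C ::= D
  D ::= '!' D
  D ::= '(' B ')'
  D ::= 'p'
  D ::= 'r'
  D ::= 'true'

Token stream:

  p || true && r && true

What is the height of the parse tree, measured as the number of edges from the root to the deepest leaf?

5

[B [B [C [D p]]] || [C [C [C [D true]] && [D r]] && [D true]]]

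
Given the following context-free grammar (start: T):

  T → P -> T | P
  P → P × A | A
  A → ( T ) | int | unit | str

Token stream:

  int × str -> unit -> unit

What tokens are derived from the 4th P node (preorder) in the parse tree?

[T [P [P [A int]] × [A str]] -> [T [P [A unit]] -> [T [P [A unit]]]]]

unit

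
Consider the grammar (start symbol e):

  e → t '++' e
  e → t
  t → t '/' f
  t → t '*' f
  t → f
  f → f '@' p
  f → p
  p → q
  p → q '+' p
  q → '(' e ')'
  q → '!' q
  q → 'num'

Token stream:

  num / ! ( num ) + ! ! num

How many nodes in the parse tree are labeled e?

2

[e [t [t [f [p [q num]]]] / [f [p [q ! [q ( [e [t [f [p [q num]]]]] )]] + [p [q ! [q ! [q num]]]]]]]]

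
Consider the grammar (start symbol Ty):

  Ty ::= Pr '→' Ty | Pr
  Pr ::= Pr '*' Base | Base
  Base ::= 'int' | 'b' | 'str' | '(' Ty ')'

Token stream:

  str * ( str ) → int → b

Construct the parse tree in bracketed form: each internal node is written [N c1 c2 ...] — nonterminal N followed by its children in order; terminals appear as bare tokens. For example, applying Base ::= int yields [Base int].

Ty
Pr → Ty
Pr * Base → Ty
Base * Base → Ty
str * Base → Ty
str * ( Ty ) → Ty
str * ( Pr ) → Ty
str * ( Base ) → Ty
str * ( str ) → Ty
str * ( str ) → Pr → Ty
str * ( str ) → Base → Ty
str * ( str ) → int → Ty
str * ( str ) → int → Pr
str * ( str ) → int → Base
str * ( str ) → int → b

[Ty [Pr [Pr [Base str]] * [Base ( [Ty [Pr [Base str]]] )]] → [Ty [Pr [Base int]] → [Ty [Pr [Base b]]]]]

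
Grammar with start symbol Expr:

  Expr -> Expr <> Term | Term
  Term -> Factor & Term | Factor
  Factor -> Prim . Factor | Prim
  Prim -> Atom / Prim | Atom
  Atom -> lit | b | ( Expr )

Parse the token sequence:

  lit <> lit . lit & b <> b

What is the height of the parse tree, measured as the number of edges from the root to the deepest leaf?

7

[Expr [Expr [Expr [Term [Factor [Prim [Atom lit]]]]] <> [Term [Factor [Prim [Atom lit]] . [Factor [Prim [Atom lit]]]] & [Term [Factor [Prim [Atom b]]]]]] <> [Term [Factor [Prim [Atom b]]]]]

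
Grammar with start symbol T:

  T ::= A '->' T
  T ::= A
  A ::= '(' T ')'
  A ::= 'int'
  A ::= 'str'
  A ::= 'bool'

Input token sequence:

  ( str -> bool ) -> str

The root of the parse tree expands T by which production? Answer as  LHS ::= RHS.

T ::= A '->' T

[T [A ( [T [A str] -> [T [A bool]]] )] -> [T [A str]]]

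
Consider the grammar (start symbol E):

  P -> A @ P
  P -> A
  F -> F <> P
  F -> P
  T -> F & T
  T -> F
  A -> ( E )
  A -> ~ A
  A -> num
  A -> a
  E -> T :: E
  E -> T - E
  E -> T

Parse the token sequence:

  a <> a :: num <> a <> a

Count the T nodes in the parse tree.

2

[E [T [F [F [P [A a]]] <> [P [A a]]]] :: [E [T [F [F [F [P [A num]]] <> [P [A a]]] <> [P [A a]]]]]]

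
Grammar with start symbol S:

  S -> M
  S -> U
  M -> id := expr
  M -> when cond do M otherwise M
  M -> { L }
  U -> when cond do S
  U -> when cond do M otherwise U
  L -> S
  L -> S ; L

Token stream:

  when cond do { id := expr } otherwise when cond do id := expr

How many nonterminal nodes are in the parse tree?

9

[S [U when cond do [M { [L [S [M id := expr]]] }] otherwise [U when cond do [S [M id := expr]]]]]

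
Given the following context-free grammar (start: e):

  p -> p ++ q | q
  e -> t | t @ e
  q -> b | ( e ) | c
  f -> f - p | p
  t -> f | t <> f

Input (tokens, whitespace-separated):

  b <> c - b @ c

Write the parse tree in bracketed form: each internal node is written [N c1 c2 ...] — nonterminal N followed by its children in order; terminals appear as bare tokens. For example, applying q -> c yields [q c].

e
t @ e
t <> f @ e
f <> f @ e
p <> f @ e
q <> f @ e
b <> f @ e
b <> f - p @ e
b <> p - p @ e
b <> q - p @ e
b <> c - p @ e
b <> c - q @ e
b <> c - b @ e
b <> c - b @ t
b <> c - b @ f
b <> c - b @ p
b <> c - b @ q
b <> c - b @ c

[e [t [t [f [p [q b]]]] <> [f [f [p [q c]]] - [p [q b]]]] @ [e [t [f [p [q c]]]]]]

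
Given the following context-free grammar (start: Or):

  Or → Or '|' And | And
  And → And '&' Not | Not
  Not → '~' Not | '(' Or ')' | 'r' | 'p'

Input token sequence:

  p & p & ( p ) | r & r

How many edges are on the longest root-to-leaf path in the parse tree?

[Or [Or [And [And [And [Not p]] & [Not p]] & [Not ( [Or [And [Not p]]] )]]] | [And [And [Not r]] & [Not r]]]

7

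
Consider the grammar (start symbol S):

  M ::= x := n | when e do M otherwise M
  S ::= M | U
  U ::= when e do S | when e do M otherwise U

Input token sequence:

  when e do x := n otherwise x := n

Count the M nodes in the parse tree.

3

[S [M when e do [M x := n] otherwise [M x := n]]]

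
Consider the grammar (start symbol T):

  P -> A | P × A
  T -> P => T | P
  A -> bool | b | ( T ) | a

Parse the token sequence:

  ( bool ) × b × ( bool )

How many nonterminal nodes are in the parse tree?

[T [P [P [P [A ( [T [P [A bool]]] )]] × [A b]] × [A ( [T [P [A bool]]] )]]]

13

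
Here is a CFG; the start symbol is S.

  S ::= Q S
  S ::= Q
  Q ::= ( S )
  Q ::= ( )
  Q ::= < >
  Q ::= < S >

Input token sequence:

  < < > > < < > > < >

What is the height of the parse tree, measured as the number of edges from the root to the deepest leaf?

5

[S [Q < [S [Q < >]] >] [S [Q < [S [Q < >]] >] [S [Q < >]]]]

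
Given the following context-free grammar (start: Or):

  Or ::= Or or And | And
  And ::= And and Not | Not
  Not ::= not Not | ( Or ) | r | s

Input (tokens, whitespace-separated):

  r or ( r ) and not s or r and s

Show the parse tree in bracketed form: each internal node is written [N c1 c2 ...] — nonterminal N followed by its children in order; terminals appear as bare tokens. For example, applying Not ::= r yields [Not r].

Or
Or or And
Or or And or And
And or And or And
Not or And or And
r or And or And
r or And and Not or And
r or Not and Not or And
r or ( Or ) and Not or And
r or ( And ) and Not or And
r or ( Not ) and Not or And
r or ( r ) and Not or And
r or ( r ) and not Not or And
r or ( r ) and not s or And
r or ( r ) and not s or And and Not
r or ( r ) and not s or Not and Not
r or ( r ) and not s or r and Not
r or ( r ) and not s or r and s

[Or [Or [Or [And [Not r]]] or [And [And [Not ( [Or [And [Not r]]] )]] and [Not not [Not s]]]] or [And [And [Not r]] and [Not s]]]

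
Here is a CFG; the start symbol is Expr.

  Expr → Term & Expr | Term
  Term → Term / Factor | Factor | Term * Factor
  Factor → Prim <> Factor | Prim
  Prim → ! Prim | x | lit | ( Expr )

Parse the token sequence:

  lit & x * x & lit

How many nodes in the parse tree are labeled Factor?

4

[Expr [Term [Factor [Prim lit]]] & [Expr [Term [Term [Factor [Prim x]]] * [Factor [Prim x]]] & [Expr [Term [Factor [Prim lit]]]]]]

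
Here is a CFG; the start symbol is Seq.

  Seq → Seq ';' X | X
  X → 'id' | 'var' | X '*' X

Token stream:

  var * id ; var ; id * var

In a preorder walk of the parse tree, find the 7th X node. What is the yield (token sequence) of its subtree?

[Seq [Seq [Seq [X [X var] * [X id]]] ; [X var]] ; [X [X id] * [X var]]]

var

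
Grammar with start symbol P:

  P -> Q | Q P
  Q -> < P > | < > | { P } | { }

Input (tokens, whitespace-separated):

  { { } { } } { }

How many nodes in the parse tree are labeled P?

4

[P [Q { [P [Q { }] [P [Q { }]]] }] [P [Q { }]]]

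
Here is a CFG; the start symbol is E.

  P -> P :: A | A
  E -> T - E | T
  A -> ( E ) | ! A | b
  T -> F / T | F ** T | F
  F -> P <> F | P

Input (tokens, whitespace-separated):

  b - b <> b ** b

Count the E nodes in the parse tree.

[E [T [F [P [A b]]]] - [E [T [F [P [A b]] <> [F [P [A b]]]] ** [T [F [P [A b]]]]]]]

2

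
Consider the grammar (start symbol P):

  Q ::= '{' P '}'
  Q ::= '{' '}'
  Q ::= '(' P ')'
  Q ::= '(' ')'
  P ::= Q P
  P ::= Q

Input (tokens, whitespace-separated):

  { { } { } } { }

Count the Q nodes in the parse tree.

[P [Q { [P [Q { }] [P [Q { }]]] }] [P [Q { }]]]

4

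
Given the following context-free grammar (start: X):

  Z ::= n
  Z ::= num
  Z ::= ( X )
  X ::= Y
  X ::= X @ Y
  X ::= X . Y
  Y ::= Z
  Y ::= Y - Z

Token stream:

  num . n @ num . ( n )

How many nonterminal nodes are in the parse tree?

[X [X [X [X [Y [Z num]]] . [Y [Z n]]] @ [Y [Z num]]] . [Y [Z ( [X [Y [Z n]]] )]]]

15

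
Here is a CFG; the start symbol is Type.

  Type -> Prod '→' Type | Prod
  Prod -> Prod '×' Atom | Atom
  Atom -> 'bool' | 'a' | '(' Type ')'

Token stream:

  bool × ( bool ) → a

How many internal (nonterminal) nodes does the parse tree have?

[Type [Prod [Prod [Atom bool]] × [Atom ( [Type [Prod [Atom bool]]] )]] → [Type [Prod [Atom a]]]]

11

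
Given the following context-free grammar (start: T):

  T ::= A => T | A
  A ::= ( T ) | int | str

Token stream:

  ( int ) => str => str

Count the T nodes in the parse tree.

[T [A ( [T [A int]] )] => [T [A str] => [T [A str]]]]

4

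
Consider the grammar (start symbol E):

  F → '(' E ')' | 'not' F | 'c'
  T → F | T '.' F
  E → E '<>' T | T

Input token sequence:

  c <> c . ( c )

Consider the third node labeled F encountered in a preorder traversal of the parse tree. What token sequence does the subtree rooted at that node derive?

( c )

[E [E [T [F c]]] <> [T [T [F c]] . [F ( [E [T [F c]]] )]]]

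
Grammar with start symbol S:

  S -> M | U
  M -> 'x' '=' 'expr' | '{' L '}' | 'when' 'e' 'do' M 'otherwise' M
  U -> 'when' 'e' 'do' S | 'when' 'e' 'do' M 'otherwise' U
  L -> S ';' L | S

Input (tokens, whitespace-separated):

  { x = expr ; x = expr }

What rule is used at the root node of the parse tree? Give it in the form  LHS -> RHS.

[S [M { [L [S [M x = expr]] ; [L [S [M x = expr]]]] }]]

S -> M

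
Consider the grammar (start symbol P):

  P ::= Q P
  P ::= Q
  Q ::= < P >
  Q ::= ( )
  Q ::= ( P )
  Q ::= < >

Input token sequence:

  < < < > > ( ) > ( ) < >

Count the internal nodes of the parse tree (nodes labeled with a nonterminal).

12

[P [Q < [P [Q < [P [Q < >]] >] [P [Q ( )]]] >] [P [Q ( )] [P [Q < >]]]]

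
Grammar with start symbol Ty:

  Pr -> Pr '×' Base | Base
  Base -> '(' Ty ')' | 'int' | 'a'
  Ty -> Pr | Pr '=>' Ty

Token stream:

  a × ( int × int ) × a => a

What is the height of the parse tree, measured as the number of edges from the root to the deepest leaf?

[Ty [Pr [Pr [Pr [Base a]] × [Base ( [Ty [Pr [Pr [Base int]] × [Base int]]] )]] × [Base a]] => [Ty [Pr [Base a]]]]

8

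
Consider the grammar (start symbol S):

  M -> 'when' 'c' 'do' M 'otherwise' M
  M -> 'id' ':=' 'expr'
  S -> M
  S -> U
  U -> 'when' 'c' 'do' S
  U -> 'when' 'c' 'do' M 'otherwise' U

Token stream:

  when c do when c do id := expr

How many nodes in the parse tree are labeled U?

[S [U when c do [S [U when c do [S [M id := expr]]]]]]

2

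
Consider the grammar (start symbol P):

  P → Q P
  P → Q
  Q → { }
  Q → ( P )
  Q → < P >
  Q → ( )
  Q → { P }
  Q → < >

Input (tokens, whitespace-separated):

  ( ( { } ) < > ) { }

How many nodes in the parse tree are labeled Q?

5

[P [Q ( [P [Q ( [P [Q { }]] )] [P [Q < >]]] )] [P [Q { }]]]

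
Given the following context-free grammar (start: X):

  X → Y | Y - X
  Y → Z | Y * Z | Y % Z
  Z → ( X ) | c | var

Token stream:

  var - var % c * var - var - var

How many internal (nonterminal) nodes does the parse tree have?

16

[X [Y [Z var]] - [X [Y [Y [Y [Z var]] % [Z c]] * [Z var]] - [X [Y [Z var]] - [X [Y [Z var]]]]]]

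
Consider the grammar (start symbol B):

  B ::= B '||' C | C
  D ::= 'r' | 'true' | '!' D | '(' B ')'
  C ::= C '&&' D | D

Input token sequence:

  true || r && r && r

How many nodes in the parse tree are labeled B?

[B [B [C [D true]]] || [C [C [C [D r]] && [D r]] && [D r]]]

2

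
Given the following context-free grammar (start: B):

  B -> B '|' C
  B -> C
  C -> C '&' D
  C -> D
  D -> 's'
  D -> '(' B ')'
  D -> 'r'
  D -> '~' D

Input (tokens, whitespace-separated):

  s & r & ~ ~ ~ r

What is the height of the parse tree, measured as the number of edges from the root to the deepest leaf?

6

[B [C [C [C [D s]] & [D r]] & [D ~ [D ~ [D ~ [D r]]]]]]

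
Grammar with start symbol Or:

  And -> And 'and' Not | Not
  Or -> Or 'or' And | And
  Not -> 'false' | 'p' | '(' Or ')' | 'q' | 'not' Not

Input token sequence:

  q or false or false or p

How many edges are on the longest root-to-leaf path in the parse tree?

6

[Or [Or [Or [Or [And [Not q]]] or [And [Not false]]] or [And [Not false]]] or [And [Not p]]]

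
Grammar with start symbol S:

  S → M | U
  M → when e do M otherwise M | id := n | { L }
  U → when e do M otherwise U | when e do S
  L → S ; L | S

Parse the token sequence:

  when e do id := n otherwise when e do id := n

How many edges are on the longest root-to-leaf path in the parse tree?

[S [U when e do [M id := n] otherwise [U when e do [S [M id := n]]]]]

5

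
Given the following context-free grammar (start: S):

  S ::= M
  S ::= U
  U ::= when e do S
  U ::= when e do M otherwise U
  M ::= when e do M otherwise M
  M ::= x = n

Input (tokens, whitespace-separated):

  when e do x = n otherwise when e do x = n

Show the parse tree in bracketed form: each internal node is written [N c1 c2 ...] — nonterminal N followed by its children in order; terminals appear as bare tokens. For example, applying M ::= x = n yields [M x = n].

[S [U when e do [M x = n] otherwise [U when e do [S [M x = n]]]]]

S
U
when e do M otherwise U
when e do x = n otherwise U
when e do x = n otherwise when e do S
when e do x = n otherwise when e do M
when e do x = n otherwise when e do x = n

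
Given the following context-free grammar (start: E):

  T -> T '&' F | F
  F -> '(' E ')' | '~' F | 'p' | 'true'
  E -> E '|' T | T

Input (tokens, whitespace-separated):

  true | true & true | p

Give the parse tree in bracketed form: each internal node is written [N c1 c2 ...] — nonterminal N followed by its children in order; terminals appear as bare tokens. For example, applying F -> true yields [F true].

E
E | T
E | T | T
T | T | T
F | T | T
true | T | T
true | T & F | T
true | F & F | T
true | true & F | T
true | true & true | T
true | true & true | F
true | true & true | p

[E [E [E [T [F true]]] | [T [T [F true]] & [F true]]] | [T [F p]]]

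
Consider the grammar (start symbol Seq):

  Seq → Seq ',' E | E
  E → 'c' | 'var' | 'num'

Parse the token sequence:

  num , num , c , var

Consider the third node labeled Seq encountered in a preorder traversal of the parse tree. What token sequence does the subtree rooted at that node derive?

num , num

[Seq [Seq [Seq [Seq [E num]] , [E num]] , [E c]] , [E var]]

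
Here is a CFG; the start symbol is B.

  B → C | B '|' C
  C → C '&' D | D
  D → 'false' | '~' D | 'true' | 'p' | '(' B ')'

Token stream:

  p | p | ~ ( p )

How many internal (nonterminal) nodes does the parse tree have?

[B [B [B [C [D p]]] | [C [D p]]] | [C [D ~ [D ( [B [C [D p]]] )]]]]

13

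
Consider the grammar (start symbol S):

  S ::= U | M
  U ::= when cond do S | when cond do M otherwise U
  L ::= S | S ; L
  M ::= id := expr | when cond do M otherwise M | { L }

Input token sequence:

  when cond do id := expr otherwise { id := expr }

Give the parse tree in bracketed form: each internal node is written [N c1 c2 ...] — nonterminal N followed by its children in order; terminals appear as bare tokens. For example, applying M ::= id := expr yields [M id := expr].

S
M
when cond do M otherwise M
when cond do id := expr otherwise M
when cond do id := expr otherwise { L }
when cond do id := expr otherwise { S }
when cond do id := expr otherwise { M }
when cond do id := expr otherwise { id := expr }

[S [M when cond do [M id := expr] otherwise [M { [L [S [M id := expr]]] }]]]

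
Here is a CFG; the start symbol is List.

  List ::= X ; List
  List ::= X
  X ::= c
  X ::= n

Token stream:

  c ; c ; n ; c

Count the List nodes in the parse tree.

4

[List [X c] ; [List [X c] ; [List [X n] ; [List [X c]]]]]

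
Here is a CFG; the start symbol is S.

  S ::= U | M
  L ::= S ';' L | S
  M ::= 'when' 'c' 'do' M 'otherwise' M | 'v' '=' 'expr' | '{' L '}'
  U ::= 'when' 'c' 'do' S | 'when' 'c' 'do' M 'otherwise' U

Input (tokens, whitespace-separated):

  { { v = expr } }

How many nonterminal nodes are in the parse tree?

[S [M { [L [S [M { [L [S [M v = expr]]] }]]] }]]

8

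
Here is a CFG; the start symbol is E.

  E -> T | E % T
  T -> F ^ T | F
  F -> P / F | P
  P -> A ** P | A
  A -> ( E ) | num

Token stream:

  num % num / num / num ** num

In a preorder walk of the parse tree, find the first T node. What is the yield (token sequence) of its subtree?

[E [E [T [F [P [A num]]]]] % [T [F [P [A num]] / [F [P [A num]] / [F [P [A num] ** [P [A num]]]]]]]]

num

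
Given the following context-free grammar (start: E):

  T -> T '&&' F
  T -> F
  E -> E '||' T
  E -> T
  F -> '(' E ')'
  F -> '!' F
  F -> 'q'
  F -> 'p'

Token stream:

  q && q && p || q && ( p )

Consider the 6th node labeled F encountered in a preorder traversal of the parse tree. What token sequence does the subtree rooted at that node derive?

p

[E [E [T [T [T [F q]] && [F q]] && [F p]]] || [T [T [F q]] && [F ( [E [T [F p]]] )]]]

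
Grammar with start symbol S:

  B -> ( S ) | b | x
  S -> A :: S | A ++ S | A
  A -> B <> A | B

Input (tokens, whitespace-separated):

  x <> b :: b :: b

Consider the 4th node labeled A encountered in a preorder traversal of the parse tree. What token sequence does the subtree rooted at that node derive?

[S [A [B x] <> [A [B b]]] :: [S [A [B b]] :: [S [A [B b]]]]]

b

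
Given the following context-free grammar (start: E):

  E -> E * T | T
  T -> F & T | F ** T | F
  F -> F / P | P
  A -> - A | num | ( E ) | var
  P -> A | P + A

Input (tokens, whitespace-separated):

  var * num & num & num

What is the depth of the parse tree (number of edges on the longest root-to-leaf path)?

[E [E [T [F [P [A var]]]]] * [T [F [P [A num]]] & [T [F [P [A num]]] & [T [F [P [A num]]]]]]]

7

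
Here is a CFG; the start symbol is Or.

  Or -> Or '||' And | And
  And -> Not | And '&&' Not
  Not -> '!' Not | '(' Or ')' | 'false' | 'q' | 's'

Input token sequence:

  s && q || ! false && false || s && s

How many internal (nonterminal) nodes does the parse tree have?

16

[Or [Or [Or [And [And [Not s]] && [Not q]]] || [And [And [Not ! [Not false]]] && [Not false]]] || [And [And [Not s]] && [Not s]]]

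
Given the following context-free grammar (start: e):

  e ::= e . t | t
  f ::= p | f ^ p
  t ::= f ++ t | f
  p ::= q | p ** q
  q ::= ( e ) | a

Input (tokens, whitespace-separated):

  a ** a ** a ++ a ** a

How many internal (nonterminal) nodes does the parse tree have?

15

[e [t [f [p [p [p [q a]] ** [q a]] ** [q a]]] ++ [t [f [p [p [q a]] ** [q a]]]]]]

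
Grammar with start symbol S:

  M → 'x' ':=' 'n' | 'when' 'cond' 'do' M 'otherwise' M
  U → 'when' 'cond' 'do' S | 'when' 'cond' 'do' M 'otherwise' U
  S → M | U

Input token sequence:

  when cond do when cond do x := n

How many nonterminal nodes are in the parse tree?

6

[S [U when cond do [S [U when cond do [S [M x := n]]]]]]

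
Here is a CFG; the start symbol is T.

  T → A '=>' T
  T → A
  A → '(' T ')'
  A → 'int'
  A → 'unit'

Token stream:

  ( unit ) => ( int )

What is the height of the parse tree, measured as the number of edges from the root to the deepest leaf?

[T [A ( [T [A unit]] )] => [T [A ( [T [A int]] )]]]

5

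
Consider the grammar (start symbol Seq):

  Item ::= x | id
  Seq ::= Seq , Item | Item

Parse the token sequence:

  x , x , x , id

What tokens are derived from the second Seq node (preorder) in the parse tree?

[Seq [Seq [Seq [Seq [Item x]] , [Item x]] , [Item x]] , [Item id]]

x , x , x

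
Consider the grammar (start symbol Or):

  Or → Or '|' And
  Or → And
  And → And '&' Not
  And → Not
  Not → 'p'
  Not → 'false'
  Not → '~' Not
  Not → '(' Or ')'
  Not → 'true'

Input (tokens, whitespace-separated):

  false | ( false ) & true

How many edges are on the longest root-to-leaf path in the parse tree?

7

[Or [Or [And [Not false]]] | [And [And [Not ( [Or [And [Not false]]] )]] & [Not true]]]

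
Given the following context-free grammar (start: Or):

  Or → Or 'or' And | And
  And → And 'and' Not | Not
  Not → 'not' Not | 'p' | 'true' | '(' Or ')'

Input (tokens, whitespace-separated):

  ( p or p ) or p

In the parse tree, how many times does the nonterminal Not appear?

4

[Or [Or [And [Not ( [Or [Or [And [Not p]]] or [And [Not p]]] )]]] or [And [Not p]]]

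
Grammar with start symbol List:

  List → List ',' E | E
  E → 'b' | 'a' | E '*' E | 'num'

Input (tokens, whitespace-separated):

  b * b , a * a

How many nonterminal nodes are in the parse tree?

8

[List [List [E [E b] * [E b]]] , [E [E a] * [E a]]]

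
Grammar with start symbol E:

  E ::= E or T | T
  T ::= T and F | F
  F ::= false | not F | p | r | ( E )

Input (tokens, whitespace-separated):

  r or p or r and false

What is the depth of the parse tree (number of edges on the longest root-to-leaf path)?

[E [E [E [T [F r]]] or [T [F p]]] or [T [T [F r]] and [F false]]]

5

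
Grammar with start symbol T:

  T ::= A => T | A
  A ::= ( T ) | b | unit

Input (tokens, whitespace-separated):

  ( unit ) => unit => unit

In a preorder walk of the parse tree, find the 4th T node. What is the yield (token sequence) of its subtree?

[T [A ( [T [A unit]] )] => [T [A unit] => [T [A unit]]]]

unit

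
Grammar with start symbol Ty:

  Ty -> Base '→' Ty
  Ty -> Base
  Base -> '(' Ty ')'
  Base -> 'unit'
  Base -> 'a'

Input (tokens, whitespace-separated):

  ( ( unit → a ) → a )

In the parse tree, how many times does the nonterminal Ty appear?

[Ty [Base ( [Ty [Base ( [Ty [Base unit] → [Ty [Base a]]] )] → [Ty [Base a]]] )]]

5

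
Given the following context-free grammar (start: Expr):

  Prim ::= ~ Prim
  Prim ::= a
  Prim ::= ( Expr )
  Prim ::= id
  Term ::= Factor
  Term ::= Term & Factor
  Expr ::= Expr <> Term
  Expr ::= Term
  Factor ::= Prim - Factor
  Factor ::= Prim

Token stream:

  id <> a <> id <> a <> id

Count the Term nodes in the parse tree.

5

[Expr [Expr [Expr [Expr [Expr [Term [Factor [Prim id]]]] <> [Term [Factor [Prim a]]]] <> [Term [Factor [Prim id]]]] <> [Term [Factor [Prim a]]]] <> [Term [Factor [Prim id]]]]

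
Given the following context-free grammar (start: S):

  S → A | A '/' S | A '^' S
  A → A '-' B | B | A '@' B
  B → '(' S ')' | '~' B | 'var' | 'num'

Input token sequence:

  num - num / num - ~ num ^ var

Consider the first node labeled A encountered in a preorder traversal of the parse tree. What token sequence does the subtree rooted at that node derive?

[S [A [A [B num]] - [B num]] / [S [A [A [B num]] - [B ~ [B num]]] ^ [S [A [B var]]]]]

num - num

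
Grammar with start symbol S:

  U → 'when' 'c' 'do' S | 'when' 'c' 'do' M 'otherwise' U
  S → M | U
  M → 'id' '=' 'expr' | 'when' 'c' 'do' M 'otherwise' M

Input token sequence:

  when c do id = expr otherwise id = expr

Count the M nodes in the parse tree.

[S [M when c do [M id = expr] otherwise [M id = expr]]]

3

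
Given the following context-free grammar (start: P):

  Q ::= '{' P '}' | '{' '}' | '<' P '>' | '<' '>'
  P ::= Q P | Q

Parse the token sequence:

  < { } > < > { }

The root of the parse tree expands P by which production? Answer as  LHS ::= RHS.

[P [Q < [P [Q { }]] >] [P [Q < >] [P [Q { }]]]]

P ::= Q P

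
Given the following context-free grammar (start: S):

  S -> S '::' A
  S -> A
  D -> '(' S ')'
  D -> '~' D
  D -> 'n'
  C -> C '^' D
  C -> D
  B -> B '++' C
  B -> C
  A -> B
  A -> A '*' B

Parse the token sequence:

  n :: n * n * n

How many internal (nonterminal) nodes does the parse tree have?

18

[S [S [A [B [C [D n]]]]] :: [A [A [A [B [C [D n]]]] * [B [C [D n]]]] * [B [C [D n]]]]]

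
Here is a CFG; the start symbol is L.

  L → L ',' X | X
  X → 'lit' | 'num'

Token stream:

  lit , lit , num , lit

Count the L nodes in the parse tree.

4

[L [L [L [L [X lit]] , [X lit]] , [X num]] , [X lit]]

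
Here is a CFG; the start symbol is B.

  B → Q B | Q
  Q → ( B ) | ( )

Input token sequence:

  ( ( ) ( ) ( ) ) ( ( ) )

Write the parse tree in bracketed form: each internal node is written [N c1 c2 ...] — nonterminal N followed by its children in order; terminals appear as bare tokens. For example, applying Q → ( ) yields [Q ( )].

[B [Q ( [B [Q ( )] [B [Q ( )] [B [Q ( )]]]] )] [B [Q ( [B [Q ( )]] )]]]

B
Q B
( B ) B
( Q B ) B
( ( ) B ) B
( ( ) Q B ) B
( ( ) ( ) B ) B
( ( ) ( ) Q ) B
( ( ) ( ) ( ) ) B
( ( ) ( ) ( ) ) Q
( ( ) ( ) ( ) ) ( B )
( ( ) ( ) ( ) ) ( Q )
( ( ) ( ) ( ) ) ( ( ) )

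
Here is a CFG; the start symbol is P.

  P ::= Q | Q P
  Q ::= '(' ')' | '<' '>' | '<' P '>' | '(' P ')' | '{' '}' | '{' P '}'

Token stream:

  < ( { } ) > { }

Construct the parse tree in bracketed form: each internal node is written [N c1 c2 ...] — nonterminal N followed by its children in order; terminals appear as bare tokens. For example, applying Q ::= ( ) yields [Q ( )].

P
Q P
< P > P
< Q > P
< ( P ) > P
< ( Q ) > P
< ( { } ) > P
< ( { } ) > Q
< ( { } ) > { }

[P [Q < [P [Q ( [P [Q { }]] )]] >] [P [Q { }]]]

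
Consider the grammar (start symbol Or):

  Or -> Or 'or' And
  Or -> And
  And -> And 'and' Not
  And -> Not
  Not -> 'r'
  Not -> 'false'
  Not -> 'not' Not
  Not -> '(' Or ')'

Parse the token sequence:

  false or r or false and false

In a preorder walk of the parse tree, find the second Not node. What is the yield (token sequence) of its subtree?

r

[Or [Or [Or [And [Not false]]] or [And [Not r]]] or [And [And [Not false]] and [Not false]]]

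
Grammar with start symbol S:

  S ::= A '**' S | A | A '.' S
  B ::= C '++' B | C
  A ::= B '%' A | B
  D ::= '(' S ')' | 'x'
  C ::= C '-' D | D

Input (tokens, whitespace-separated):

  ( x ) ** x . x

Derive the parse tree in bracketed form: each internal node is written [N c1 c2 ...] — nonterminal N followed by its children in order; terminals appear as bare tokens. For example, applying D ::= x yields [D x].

[S [A [B [C [D ( [S [A [B [C [D x]]]]] )]]]] ** [S [A [B [C [D x]]]] . [S [A [B [C [D x]]]]]]]

S
A ** S
B ** S
C ** S
D ** S
( S ) ** S
( A ) ** S
( B ) ** S
( C ) ** S
( D ) ** S
( x ) ** S
( x ) ** A . S
( x ) ** B . S
( x ) ** C . S
( x ) ** D . S
( x ) ** x . S
( x ) ** x . A
( x ) ** x . B
( x ) ** x . C
( x ) ** x . D
( x ) ** x . x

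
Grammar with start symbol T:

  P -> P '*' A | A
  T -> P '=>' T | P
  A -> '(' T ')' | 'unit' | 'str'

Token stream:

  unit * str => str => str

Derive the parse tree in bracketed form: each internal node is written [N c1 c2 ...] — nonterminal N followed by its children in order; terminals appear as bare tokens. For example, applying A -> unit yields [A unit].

[T [P [P [A unit]] * [A str]] => [T [P [A str]] => [T [P [A str]]]]]

T
P => T
P * A => T
A * A => T
unit * A => T
unit * str => T
unit * str => P => T
unit * str => A => T
unit * str => str => T
unit * str => str => P
unit * str => str => A
unit * str => str => str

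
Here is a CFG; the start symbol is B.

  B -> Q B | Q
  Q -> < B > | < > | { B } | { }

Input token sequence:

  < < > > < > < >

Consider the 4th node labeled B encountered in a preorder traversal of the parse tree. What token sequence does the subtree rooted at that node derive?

< >

[B [Q < [B [Q < >]] >] [B [Q < >] [B [Q < >]]]]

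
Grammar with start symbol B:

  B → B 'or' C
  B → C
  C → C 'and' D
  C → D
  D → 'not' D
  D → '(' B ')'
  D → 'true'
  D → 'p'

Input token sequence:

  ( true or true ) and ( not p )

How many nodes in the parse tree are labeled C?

5

[B [C [C [D ( [B [B [C [D true]]] or [C [D true]]] )]] and [D ( [B [C [D not [D p]]]] )]]]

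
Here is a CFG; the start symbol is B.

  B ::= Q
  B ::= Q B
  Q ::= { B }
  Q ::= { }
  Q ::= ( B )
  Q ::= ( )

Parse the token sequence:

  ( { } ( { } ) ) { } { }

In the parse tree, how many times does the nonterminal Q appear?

6

[B [Q ( [B [Q { }] [B [Q ( [B [Q { }]] )]]] )] [B [Q { }] [B [Q { }]]]]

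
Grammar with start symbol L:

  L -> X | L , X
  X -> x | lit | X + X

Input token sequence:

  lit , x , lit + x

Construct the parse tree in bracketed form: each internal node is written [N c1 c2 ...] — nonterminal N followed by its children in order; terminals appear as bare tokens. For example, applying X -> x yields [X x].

L
L , X
L , X , X
X , X , X
lit , X , X
lit , x , X
lit , x , X + X
lit , x , lit + X
lit , x , lit + x

[L [L [L [X lit]] , [X x]] , [X [X lit] + [X x]]]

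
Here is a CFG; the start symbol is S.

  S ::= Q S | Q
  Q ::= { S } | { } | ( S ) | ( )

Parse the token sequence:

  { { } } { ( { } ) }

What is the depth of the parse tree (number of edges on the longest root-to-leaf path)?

[S [Q { [S [Q { }]] }] [S [Q { [S [Q ( [S [Q { }]] )]] }]]]

7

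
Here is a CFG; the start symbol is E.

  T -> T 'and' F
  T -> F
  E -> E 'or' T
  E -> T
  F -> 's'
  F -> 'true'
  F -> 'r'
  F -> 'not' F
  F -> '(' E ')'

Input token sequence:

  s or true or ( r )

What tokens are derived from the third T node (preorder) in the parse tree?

[E [E [E [T [F s]]] or [T [F true]]] or [T [F ( [E [T [F r]]] )]]]

( r )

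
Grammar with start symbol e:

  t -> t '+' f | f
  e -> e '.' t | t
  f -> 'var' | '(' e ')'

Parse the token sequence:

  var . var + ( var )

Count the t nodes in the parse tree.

4

[e [e [t [f var]]] . [t [t [f var]] + [f ( [e [t [f var]]] )]]]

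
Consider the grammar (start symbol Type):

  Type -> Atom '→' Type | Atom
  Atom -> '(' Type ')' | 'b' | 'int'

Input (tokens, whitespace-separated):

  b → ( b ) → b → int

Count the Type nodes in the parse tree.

5

[Type [Atom b] → [Type [Atom ( [Type [Atom b]] )] → [Type [Atom b] → [Type [Atom int]]]]]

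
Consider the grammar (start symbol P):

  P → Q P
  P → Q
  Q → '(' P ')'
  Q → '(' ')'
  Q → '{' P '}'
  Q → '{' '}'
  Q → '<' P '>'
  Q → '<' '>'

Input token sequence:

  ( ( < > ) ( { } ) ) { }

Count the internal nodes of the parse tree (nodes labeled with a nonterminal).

12

[P [Q ( [P [Q ( [P [Q < >]] )] [P [Q ( [P [Q { }]] )]]] )] [P [Q { }]]]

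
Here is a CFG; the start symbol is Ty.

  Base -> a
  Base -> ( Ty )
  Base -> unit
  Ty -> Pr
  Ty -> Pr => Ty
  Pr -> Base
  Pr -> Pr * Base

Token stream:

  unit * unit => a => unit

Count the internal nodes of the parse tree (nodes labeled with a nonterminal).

11

[Ty [Pr [Pr [Base unit]] * [Base unit]] => [Ty [Pr [Base a]] => [Ty [Pr [Base unit]]]]]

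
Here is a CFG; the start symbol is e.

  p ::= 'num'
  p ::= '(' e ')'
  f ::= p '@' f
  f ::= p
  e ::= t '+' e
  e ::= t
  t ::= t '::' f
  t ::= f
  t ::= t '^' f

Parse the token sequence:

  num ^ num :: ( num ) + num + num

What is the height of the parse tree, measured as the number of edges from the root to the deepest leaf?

[e [t [t [t [f [p num]]] ^ [f [p num]]] :: [f [p ( [e [t [f [p num]]]] )]]] + [e [t [f [p num]]] + [e [t [f [p num]]]]]]

8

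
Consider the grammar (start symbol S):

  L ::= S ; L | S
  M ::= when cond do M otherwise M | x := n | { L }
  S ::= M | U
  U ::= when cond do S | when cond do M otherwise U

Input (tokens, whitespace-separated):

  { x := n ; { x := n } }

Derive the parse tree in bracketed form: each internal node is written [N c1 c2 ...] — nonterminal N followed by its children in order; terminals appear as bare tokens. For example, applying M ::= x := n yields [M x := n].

S
M
{ L }
{ S ; L }
{ M ; L }
{ x := n ; L }
{ x := n ; S }
{ x := n ; M }
{ x := n ; { L } }
{ x := n ; { S } }
{ x := n ; { M } }
{ x := n ; { x := n } }

[S [M { [L [S [M x := n]] ; [L [S [M { [L [S [M x := n]]] }]]]] }]]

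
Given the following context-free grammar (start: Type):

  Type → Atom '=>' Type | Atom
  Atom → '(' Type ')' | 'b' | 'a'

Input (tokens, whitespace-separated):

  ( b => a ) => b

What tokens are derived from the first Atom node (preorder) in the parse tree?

[Type [Atom ( [Type [Atom b] => [Type [Atom a]]] )] => [Type [Atom b]]]

( b => a )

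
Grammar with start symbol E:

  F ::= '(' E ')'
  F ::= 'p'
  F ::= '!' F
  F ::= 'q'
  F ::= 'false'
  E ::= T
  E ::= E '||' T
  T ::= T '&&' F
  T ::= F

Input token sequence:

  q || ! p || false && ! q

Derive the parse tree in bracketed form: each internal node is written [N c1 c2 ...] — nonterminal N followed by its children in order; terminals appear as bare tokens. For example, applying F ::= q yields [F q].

E
E || T
E || T || T
T || T || T
F || T || T
q || T || T
q || F || T
q || ! F || T
q || ! p || T
q || ! p || T && F
q || ! p || F && F
q || ! p || false && F
q || ! p || false && ! F
q || ! p || false && ! q

[E [E [E [T [F q]]] || [T [F ! [F p]]]] || [T [T [F false]] && [F ! [F q]]]]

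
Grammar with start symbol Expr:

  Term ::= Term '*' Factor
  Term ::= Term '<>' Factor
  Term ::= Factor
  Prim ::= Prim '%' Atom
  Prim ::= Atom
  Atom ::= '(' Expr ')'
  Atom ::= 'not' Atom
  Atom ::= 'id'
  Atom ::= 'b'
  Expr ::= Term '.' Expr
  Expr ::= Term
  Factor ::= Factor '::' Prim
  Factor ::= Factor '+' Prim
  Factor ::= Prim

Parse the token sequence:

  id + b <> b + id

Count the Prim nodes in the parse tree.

4

[Expr [Term [Term [Factor [Factor [Prim [Atom id]]] + [Prim [Atom b]]]] <> [Factor [Factor [Prim [Atom b]]] + [Prim [Atom id]]]]]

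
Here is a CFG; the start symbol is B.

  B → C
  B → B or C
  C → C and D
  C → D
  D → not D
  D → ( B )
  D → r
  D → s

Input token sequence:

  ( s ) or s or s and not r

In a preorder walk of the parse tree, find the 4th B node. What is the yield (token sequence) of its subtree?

[B [B [B [C [D ( [B [C [D s]]] )]]] or [C [D s]]] or [C [C [D s]] and [D not [D r]]]]

s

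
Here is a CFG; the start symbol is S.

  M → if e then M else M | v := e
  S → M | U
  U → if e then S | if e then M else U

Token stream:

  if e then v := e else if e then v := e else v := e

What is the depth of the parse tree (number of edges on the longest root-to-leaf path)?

[S [M if e then [M v := e] else [M if e then [M v := e] else [M v := e]]]]

4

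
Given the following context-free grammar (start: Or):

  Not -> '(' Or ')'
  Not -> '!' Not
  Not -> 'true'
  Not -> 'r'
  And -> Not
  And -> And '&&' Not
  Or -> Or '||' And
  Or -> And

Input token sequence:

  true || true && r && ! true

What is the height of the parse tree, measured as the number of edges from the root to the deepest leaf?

[Or [Or [And [Not true]]] || [And [And [And [Not true]] && [Not r]] && [Not ! [Not true]]]]

5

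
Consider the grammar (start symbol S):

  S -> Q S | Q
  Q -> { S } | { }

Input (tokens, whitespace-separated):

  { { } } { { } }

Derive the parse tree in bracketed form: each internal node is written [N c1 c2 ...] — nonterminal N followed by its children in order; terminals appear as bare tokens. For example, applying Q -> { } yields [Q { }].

S
Q S
{ S } S
{ Q } S
{ { } } S
{ { } } Q
{ { } } { S }
{ { } } { Q }
{ { } } { { } }

[S [Q { [S [Q { }]] }] [S [Q { [S [Q { }]] }]]]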